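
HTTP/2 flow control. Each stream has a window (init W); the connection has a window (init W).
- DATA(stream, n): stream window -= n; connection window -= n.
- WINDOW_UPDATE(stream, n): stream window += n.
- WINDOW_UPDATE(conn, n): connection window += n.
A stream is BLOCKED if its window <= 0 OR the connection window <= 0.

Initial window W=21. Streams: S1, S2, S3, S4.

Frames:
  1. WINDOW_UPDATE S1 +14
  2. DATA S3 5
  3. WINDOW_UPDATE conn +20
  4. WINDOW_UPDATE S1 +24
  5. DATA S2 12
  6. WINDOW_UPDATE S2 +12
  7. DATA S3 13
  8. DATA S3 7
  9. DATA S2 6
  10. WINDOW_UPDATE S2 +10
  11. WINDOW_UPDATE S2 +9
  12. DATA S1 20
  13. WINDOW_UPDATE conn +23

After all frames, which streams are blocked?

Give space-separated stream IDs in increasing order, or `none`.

Op 1: conn=21 S1=35 S2=21 S3=21 S4=21 blocked=[]
Op 2: conn=16 S1=35 S2=21 S3=16 S4=21 blocked=[]
Op 3: conn=36 S1=35 S2=21 S3=16 S4=21 blocked=[]
Op 4: conn=36 S1=59 S2=21 S3=16 S4=21 blocked=[]
Op 5: conn=24 S1=59 S2=9 S3=16 S4=21 blocked=[]
Op 6: conn=24 S1=59 S2=21 S3=16 S4=21 blocked=[]
Op 7: conn=11 S1=59 S2=21 S3=3 S4=21 blocked=[]
Op 8: conn=4 S1=59 S2=21 S3=-4 S4=21 blocked=[3]
Op 9: conn=-2 S1=59 S2=15 S3=-4 S4=21 blocked=[1, 2, 3, 4]
Op 10: conn=-2 S1=59 S2=25 S3=-4 S4=21 blocked=[1, 2, 3, 4]
Op 11: conn=-2 S1=59 S2=34 S3=-4 S4=21 blocked=[1, 2, 3, 4]
Op 12: conn=-22 S1=39 S2=34 S3=-4 S4=21 blocked=[1, 2, 3, 4]
Op 13: conn=1 S1=39 S2=34 S3=-4 S4=21 blocked=[3]

Answer: S3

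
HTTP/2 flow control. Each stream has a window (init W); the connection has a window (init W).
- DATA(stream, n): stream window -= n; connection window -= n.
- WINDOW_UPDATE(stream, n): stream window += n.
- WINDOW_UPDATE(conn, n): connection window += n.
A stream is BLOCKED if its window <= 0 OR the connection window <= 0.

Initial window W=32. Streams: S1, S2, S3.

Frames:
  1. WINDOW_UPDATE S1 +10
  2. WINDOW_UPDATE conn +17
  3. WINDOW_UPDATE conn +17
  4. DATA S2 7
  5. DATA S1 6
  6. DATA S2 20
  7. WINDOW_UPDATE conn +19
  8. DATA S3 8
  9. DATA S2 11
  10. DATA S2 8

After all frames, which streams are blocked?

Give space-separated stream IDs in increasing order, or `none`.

Op 1: conn=32 S1=42 S2=32 S3=32 blocked=[]
Op 2: conn=49 S1=42 S2=32 S3=32 blocked=[]
Op 3: conn=66 S1=42 S2=32 S3=32 blocked=[]
Op 4: conn=59 S1=42 S2=25 S3=32 blocked=[]
Op 5: conn=53 S1=36 S2=25 S3=32 blocked=[]
Op 6: conn=33 S1=36 S2=5 S3=32 blocked=[]
Op 7: conn=52 S1=36 S2=5 S3=32 blocked=[]
Op 8: conn=44 S1=36 S2=5 S3=24 blocked=[]
Op 9: conn=33 S1=36 S2=-6 S3=24 blocked=[2]
Op 10: conn=25 S1=36 S2=-14 S3=24 blocked=[2]

Answer: S2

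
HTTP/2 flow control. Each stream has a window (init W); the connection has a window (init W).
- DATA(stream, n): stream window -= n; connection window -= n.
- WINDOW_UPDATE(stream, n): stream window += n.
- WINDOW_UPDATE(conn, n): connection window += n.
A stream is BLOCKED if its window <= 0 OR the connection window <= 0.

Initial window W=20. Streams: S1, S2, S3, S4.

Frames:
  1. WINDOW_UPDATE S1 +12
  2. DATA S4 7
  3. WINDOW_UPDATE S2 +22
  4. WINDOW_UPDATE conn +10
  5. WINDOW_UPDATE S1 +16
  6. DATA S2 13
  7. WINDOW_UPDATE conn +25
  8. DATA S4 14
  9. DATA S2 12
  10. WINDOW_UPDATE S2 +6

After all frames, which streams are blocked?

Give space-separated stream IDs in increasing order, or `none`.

Op 1: conn=20 S1=32 S2=20 S3=20 S4=20 blocked=[]
Op 2: conn=13 S1=32 S2=20 S3=20 S4=13 blocked=[]
Op 3: conn=13 S1=32 S2=42 S3=20 S4=13 blocked=[]
Op 4: conn=23 S1=32 S2=42 S3=20 S4=13 blocked=[]
Op 5: conn=23 S1=48 S2=42 S3=20 S4=13 blocked=[]
Op 6: conn=10 S1=48 S2=29 S3=20 S4=13 blocked=[]
Op 7: conn=35 S1=48 S2=29 S3=20 S4=13 blocked=[]
Op 8: conn=21 S1=48 S2=29 S3=20 S4=-1 blocked=[4]
Op 9: conn=9 S1=48 S2=17 S3=20 S4=-1 blocked=[4]
Op 10: conn=9 S1=48 S2=23 S3=20 S4=-1 blocked=[4]

Answer: S4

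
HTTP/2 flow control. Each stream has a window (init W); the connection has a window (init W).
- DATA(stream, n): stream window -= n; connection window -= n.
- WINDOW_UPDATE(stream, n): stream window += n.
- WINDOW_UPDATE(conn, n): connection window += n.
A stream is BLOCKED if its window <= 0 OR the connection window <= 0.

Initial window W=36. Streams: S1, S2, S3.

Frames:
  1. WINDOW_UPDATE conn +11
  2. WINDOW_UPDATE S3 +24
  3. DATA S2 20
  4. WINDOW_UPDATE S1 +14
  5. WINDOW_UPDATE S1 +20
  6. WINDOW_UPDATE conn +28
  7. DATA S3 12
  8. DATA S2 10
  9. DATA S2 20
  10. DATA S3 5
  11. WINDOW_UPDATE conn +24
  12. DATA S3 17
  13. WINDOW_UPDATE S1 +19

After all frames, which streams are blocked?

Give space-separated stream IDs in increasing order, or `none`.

Op 1: conn=47 S1=36 S2=36 S3=36 blocked=[]
Op 2: conn=47 S1=36 S2=36 S3=60 blocked=[]
Op 3: conn=27 S1=36 S2=16 S3=60 blocked=[]
Op 4: conn=27 S1=50 S2=16 S3=60 blocked=[]
Op 5: conn=27 S1=70 S2=16 S3=60 blocked=[]
Op 6: conn=55 S1=70 S2=16 S3=60 blocked=[]
Op 7: conn=43 S1=70 S2=16 S3=48 blocked=[]
Op 8: conn=33 S1=70 S2=6 S3=48 blocked=[]
Op 9: conn=13 S1=70 S2=-14 S3=48 blocked=[2]
Op 10: conn=8 S1=70 S2=-14 S3=43 blocked=[2]
Op 11: conn=32 S1=70 S2=-14 S3=43 blocked=[2]
Op 12: conn=15 S1=70 S2=-14 S3=26 blocked=[2]
Op 13: conn=15 S1=89 S2=-14 S3=26 blocked=[2]

Answer: S2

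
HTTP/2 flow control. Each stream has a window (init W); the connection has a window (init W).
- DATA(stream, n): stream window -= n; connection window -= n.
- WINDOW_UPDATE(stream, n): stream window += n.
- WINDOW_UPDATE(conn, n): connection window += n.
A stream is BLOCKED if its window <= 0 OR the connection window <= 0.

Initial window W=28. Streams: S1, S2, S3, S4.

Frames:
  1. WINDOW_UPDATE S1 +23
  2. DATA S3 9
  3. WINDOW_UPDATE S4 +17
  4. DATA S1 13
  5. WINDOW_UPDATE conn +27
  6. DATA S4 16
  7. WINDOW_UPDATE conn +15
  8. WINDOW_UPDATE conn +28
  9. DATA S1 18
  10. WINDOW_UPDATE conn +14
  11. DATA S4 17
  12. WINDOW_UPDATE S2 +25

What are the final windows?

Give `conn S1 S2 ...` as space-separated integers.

Answer: 39 20 53 19 12

Derivation:
Op 1: conn=28 S1=51 S2=28 S3=28 S4=28 blocked=[]
Op 2: conn=19 S1=51 S2=28 S3=19 S4=28 blocked=[]
Op 3: conn=19 S1=51 S2=28 S3=19 S4=45 blocked=[]
Op 4: conn=6 S1=38 S2=28 S3=19 S4=45 blocked=[]
Op 5: conn=33 S1=38 S2=28 S3=19 S4=45 blocked=[]
Op 6: conn=17 S1=38 S2=28 S3=19 S4=29 blocked=[]
Op 7: conn=32 S1=38 S2=28 S3=19 S4=29 blocked=[]
Op 8: conn=60 S1=38 S2=28 S3=19 S4=29 blocked=[]
Op 9: conn=42 S1=20 S2=28 S3=19 S4=29 blocked=[]
Op 10: conn=56 S1=20 S2=28 S3=19 S4=29 blocked=[]
Op 11: conn=39 S1=20 S2=28 S3=19 S4=12 blocked=[]
Op 12: conn=39 S1=20 S2=53 S3=19 S4=12 blocked=[]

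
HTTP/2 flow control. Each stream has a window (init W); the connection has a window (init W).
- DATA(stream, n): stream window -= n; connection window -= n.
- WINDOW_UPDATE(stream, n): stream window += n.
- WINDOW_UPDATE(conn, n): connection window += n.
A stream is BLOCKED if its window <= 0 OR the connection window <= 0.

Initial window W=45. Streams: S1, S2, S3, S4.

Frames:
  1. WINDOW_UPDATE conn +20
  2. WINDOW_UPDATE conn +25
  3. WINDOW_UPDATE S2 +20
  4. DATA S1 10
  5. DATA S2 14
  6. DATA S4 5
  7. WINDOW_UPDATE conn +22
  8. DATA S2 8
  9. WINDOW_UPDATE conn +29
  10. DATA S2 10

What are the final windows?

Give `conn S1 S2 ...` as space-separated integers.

Answer: 94 35 33 45 40

Derivation:
Op 1: conn=65 S1=45 S2=45 S3=45 S4=45 blocked=[]
Op 2: conn=90 S1=45 S2=45 S3=45 S4=45 blocked=[]
Op 3: conn=90 S1=45 S2=65 S3=45 S4=45 blocked=[]
Op 4: conn=80 S1=35 S2=65 S3=45 S4=45 blocked=[]
Op 5: conn=66 S1=35 S2=51 S3=45 S4=45 blocked=[]
Op 6: conn=61 S1=35 S2=51 S3=45 S4=40 blocked=[]
Op 7: conn=83 S1=35 S2=51 S3=45 S4=40 blocked=[]
Op 8: conn=75 S1=35 S2=43 S3=45 S4=40 blocked=[]
Op 9: conn=104 S1=35 S2=43 S3=45 S4=40 blocked=[]
Op 10: conn=94 S1=35 S2=33 S3=45 S4=40 blocked=[]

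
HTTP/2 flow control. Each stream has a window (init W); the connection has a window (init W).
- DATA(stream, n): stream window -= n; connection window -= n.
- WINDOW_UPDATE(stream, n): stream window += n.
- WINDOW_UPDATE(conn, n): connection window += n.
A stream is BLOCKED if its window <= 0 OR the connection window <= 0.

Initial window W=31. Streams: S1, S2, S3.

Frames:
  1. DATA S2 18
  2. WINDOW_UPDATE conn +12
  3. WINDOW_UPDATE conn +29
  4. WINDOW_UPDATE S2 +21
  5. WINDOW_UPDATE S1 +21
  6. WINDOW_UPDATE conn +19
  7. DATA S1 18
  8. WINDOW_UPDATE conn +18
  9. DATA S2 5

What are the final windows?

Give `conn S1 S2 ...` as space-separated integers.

Answer: 68 34 29 31

Derivation:
Op 1: conn=13 S1=31 S2=13 S3=31 blocked=[]
Op 2: conn=25 S1=31 S2=13 S3=31 blocked=[]
Op 3: conn=54 S1=31 S2=13 S3=31 blocked=[]
Op 4: conn=54 S1=31 S2=34 S3=31 blocked=[]
Op 5: conn=54 S1=52 S2=34 S3=31 blocked=[]
Op 6: conn=73 S1=52 S2=34 S3=31 blocked=[]
Op 7: conn=55 S1=34 S2=34 S3=31 blocked=[]
Op 8: conn=73 S1=34 S2=34 S3=31 blocked=[]
Op 9: conn=68 S1=34 S2=29 S3=31 blocked=[]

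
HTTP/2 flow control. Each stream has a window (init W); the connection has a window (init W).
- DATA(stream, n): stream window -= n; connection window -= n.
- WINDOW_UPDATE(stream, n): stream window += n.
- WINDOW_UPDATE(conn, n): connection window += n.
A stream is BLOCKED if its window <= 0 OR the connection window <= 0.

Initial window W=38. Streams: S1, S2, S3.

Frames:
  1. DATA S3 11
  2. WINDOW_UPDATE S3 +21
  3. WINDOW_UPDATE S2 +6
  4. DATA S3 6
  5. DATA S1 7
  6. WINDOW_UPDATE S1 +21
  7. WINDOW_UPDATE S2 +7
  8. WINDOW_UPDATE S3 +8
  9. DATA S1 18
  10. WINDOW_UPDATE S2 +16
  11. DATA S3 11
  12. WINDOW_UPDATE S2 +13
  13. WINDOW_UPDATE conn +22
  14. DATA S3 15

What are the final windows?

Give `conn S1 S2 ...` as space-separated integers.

Op 1: conn=27 S1=38 S2=38 S3=27 blocked=[]
Op 2: conn=27 S1=38 S2=38 S3=48 blocked=[]
Op 3: conn=27 S1=38 S2=44 S3=48 blocked=[]
Op 4: conn=21 S1=38 S2=44 S3=42 blocked=[]
Op 5: conn=14 S1=31 S2=44 S3=42 blocked=[]
Op 6: conn=14 S1=52 S2=44 S3=42 blocked=[]
Op 7: conn=14 S1=52 S2=51 S3=42 blocked=[]
Op 8: conn=14 S1=52 S2=51 S3=50 blocked=[]
Op 9: conn=-4 S1=34 S2=51 S3=50 blocked=[1, 2, 3]
Op 10: conn=-4 S1=34 S2=67 S3=50 blocked=[1, 2, 3]
Op 11: conn=-15 S1=34 S2=67 S3=39 blocked=[1, 2, 3]
Op 12: conn=-15 S1=34 S2=80 S3=39 blocked=[1, 2, 3]
Op 13: conn=7 S1=34 S2=80 S3=39 blocked=[]
Op 14: conn=-8 S1=34 S2=80 S3=24 blocked=[1, 2, 3]

Answer: -8 34 80 24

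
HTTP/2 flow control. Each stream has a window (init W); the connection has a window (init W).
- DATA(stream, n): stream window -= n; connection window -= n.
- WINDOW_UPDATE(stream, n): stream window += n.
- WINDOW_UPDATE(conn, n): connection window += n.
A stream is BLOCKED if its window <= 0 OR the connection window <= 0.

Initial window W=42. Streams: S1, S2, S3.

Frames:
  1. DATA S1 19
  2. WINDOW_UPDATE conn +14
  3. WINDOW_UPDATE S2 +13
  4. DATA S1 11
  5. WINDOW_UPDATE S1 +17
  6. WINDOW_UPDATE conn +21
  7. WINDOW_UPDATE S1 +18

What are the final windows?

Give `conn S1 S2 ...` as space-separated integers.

Op 1: conn=23 S1=23 S2=42 S3=42 blocked=[]
Op 2: conn=37 S1=23 S2=42 S3=42 blocked=[]
Op 3: conn=37 S1=23 S2=55 S3=42 blocked=[]
Op 4: conn=26 S1=12 S2=55 S3=42 blocked=[]
Op 5: conn=26 S1=29 S2=55 S3=42 blocked=[]
Op 6: conn=47 S1=29 S2=55 S3=42 blocked=[]
Op 7: conn=47 S1=47 S2=55 S3=42 blocked=[]

Answer: 47 47 55 42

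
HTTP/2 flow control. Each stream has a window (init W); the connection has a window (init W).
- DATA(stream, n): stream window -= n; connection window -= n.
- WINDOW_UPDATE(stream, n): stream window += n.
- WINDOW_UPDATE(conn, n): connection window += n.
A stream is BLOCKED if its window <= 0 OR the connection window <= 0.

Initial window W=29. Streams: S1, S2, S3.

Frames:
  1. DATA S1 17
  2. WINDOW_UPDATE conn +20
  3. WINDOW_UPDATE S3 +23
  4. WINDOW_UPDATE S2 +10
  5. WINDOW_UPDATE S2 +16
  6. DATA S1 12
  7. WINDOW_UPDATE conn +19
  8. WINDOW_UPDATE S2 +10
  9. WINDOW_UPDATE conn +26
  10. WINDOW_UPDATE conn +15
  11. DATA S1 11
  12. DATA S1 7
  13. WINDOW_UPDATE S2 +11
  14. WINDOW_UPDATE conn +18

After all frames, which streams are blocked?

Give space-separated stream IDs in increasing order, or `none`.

Answer: S1

Derivation:
Op 1: conn=12 S1=12 S2=29 S3=29 blocked=[]
Op 2: conn=32 S1=12 S2=29 S3=29 blocked=[]
Op 3: conn=32 S1=12 S2=29 S3=52 blocked=[]
Op 4: conn=32 S1=12 S2=39 S3=52 blocked=[]
Op 5: conn=32 S1=12 S2=55 S3=52 blocked=[]
Op 6: conn=20 S1=0 S2=55 S3=52 blocked=[1]
Op 7: conn=39 S1=0 S2=55 S3=52 blocked=[1]
Op 8: conn=39 S1=0 S2=65 S3=52 blocked=[1]
Op 9: conn=65 S1=0 S2=65 S3=52 blocked=[1]
Op 10: conn=80 S1=0 S2=65 S3=52 blocked=[1]
Op 11: conn=69 S1=-11 S2=65 S3=52 blocked=[1]
Op 12: conn=62 S1=-18 S2=65 S3=52 blocked=[1]
Op 13: conn=62 S1=-18 S2=76 S3=52 blocked=[1]
Op 14: conn=80 S1=-18 S2=76 S3=52 blocked=[1]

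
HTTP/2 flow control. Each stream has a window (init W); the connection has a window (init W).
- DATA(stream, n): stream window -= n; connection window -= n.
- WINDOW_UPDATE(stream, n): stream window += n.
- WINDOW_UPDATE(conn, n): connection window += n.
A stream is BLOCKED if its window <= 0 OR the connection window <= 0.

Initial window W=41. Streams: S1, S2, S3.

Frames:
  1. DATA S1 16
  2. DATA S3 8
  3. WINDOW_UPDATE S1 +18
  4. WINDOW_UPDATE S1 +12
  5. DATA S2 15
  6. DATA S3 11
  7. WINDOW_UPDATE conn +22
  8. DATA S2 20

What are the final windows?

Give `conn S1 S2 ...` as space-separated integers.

Op 1: conn=25 S1=25 S2=41 S3=41 blocked=[]
Op 2: conn=17 S1=25 S2=41 S3=33 blocked=[]
Op 3: conn=17 S1=43 S2=41 S3=33 blocked=[]
Op 4: conn=17 S1=55 S2=41 S3=33 blocked=[]
Op 5: conn=2 S1=55 S2=26 S3=33 blocked=[]
Op 6: conn=-9 S1=55 S2=26 S3=22 blocked=[1, 2, 3]
Op 7: conn=13 S1=55 S2=26 S3=22 blocked=[]
Op 8: conn=-7 S1=55 S2=6 S3=22 blocked=[1, 2, 3]

Answer: -7 55 6 22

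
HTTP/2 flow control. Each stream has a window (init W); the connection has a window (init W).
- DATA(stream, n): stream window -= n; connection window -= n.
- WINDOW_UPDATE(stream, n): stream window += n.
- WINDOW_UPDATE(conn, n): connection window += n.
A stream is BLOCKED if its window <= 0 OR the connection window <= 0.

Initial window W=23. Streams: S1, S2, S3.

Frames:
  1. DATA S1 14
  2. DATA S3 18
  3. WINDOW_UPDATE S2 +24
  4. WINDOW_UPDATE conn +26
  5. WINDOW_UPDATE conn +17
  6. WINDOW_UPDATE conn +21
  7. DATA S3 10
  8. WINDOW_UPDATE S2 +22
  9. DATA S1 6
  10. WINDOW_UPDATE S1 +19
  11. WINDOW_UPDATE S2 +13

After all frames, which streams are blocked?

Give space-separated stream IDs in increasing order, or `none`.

Op 1: conn=9 S1=9 S2=23 S3=23 blocked=[]
Op 2: conn=-9 S1=9 S2=23 S3=5 blocked=[1, 2, 3]
Op 3: conn=-9 S1=9 S2=47 S3=5 blocked=[1, 2, 3]
Op 4: conn=17 S1=9 S2=47 S3=5 blocked=[]
Op 5: conn=34 S1=9 S2=47 S3=5 blocked=[]
Op 6: conn=55 S1=9 S2=47 S3=5 blocked=[]
Op 7: conn=45 S1=9 S2=47 S3=-5 blocked=[3]
Op 8: conn=45 S1=9 S2=69 S3=-5 blocked=[3]
Op 9: conn=39 S1=3 S2=69 S3=-5 blocked=[3]
Op 10: conn=39 S1=22 S2=69 S3=-5 blocked=[3]
Op 11: conn=39 S1=22 S2=82 S3=-5 blocked=[3]

Answer: S3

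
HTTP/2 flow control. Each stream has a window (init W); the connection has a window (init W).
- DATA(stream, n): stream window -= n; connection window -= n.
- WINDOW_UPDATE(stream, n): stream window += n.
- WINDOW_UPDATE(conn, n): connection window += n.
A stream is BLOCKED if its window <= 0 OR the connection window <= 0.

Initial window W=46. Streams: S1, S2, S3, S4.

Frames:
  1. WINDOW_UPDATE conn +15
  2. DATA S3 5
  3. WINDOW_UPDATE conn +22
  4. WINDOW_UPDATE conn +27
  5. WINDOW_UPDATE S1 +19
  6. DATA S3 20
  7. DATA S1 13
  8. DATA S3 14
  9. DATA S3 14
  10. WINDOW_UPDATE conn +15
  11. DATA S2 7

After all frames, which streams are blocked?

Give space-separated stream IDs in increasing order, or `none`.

Answer: S3

Derivation:
Op 1: conn=61 S1=46 S2=46 S3=46 S4=46 blocked=[]
Op 2: conn=56 S1=46 S2=46 S3=41 S4=46 blocked=[]
Op 3: conn=78 S1=46 S2=46 S3=41 S4=46 blocked=[]
Op 4: conn=105 S1=46 S2=46 S3=41 S4=46 blocked=[]
Op 5: conn=105 S1=65 S2=46 S3=41 S4=46 blocked=[]
Op 6: conn=85 S1=65 S2=46 S3=21 S4=46 blocked=[]
Op 7: conn=72 S1=52 S2=46 S3=21 S4=46 blocked=[]
Op 8: conn=58 S1=52 S2=46 S3=7 S4=46 blocked=[]
Op 9: conn=44 S1=52 S2=46 S3=-7 S4=46 blocked=[3]
Op 10: conn=59 S1=52 S2=46 S3=-7 S4=46 blocked=[3]
Op 11: conn=52 S1=52 S2=39 S3=-7 S4=46 blocked=[3]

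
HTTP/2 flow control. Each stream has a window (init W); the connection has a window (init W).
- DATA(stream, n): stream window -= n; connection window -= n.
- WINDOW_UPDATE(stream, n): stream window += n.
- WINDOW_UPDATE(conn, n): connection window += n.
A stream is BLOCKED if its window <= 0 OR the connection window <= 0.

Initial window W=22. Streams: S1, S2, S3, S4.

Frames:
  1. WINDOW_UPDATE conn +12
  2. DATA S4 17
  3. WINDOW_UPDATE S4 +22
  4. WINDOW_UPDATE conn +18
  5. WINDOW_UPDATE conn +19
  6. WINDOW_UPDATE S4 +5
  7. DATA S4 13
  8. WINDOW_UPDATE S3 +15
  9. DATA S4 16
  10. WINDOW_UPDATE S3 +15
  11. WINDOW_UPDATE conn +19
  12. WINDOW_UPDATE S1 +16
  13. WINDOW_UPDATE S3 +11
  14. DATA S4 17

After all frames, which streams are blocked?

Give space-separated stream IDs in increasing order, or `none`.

Answer: S4

Derivation:
Op 1: conn=34 S1=22 S2=22 S3=22 S4=22 blocked=[]
Op 2: conn=17 S1=22 S2=22 S3=22 S4=5 blocked=[]
Op 3: conn=17 S1=22 S2=22 S3=22 S4=27 blocked=[]
Op 4: conn=35 S1=22 S2=22 S3=22 S4=27 blocked=[]
Op 5: conn=54 S1=22 S2=22 S3=22 S4=27 blocked=[]
Op 6: conn=54 S1=22 S2=22 S3=22 S4=32 blocked=[]
Op 7: conn=41 S1=22 S2=22 S3=22 S4=19 blocked=[]
Op 8: conn=41 S1=22 S2=22 S3=37 S4=19 blocked=[]
Op 9: conn=25 S1=22 S2=22 S3=37 S4=3 blocked=[]
Op 10: conn=25 S1=22 S2=22 S3=52 S4=3 blocked=[]
Op 11: conn=44 S1=22 S2=22 S3=52 S4=3 blocked=[]
Op 12: conn=44 S1=38 S2=22 S3=52 S4=3 blocked=[]
Op 13: conn=44 S1=38 S2=22 S3=63 S4=3 blocked=[]
Op 14: conn=27 S1=38 S2=22 S3=63 S4=-14 blocked=[4]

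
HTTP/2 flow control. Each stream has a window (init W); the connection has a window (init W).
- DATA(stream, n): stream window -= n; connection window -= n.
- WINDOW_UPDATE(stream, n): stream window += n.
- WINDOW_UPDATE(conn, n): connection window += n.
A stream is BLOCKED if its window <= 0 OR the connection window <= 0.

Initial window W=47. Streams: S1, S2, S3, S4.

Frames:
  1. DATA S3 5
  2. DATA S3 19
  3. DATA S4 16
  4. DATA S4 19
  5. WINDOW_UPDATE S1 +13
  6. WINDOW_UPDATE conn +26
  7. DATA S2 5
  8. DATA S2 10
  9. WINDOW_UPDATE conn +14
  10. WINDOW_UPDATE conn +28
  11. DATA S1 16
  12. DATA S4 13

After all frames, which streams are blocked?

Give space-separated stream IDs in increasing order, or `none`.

Op 1: conn=42 S1=47 S2=47 S3=42 S4=47 blocked=[]
Op 2: conn=23 S1=47 S2=47 S3=23 S4=47 blocked=[]
Op 3: conn=7 S1=47 S2=47 S3=23 S4=31 blocked=[]
Op 4: conn=-12 S1=47 S2=47 S3=23 S4=12 blocked=[1, 2, 3, 4]
Op 5: conn=-12 S1=60 S2=47 S3=23 S4=12 blocked=[1, 2, 3, 4]
Op 6: conn=14 S1=60 S2=47 S3=23 S4=12 blocked=[]
Op 7: conn=9 S1=60 S2=42 S3=23 S4=12 blocked=[]
Op 8: conn=-1 S1=60 S2=32 S3=23 S4=12 blocked=[1, 2, 3, 4]
Op 9: conn=13 S1=60 S2=32 S3=23 S4=12 blocked=[]
Op 10: conn=41 S1=60 S2=32 S3=23 S4=12 blocked=[]
Op 11: conn=25 S1=44 S2=32 S3=23 S4=12 blocked=[]
Op 12: conn=12 S1=44 S2=32 S3=23 S4=-1 blocked=[4]

Answer: S4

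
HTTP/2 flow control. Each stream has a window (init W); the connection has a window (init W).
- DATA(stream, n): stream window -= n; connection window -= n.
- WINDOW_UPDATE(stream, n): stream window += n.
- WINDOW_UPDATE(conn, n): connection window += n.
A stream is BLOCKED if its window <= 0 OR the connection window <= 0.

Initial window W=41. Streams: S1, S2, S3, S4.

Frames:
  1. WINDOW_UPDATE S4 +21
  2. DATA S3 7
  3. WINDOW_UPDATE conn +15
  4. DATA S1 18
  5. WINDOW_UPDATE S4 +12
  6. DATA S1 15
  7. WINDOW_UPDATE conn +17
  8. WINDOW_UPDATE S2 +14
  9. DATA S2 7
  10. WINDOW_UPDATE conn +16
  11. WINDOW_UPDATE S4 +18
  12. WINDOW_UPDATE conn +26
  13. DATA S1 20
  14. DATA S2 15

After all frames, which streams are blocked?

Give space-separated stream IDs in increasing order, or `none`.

Answer: S1

Derivation:
Op 1: conn=41 S1=41 S2=41 S3=41 S4=62 blocked=[]
Op 2: conn=34 S1=41 S2=41 S3=34 S4=62 blocked=[]
Op 3: conn=49 S1=41 S2=41 S3=34 S4=62 blocked=[]
Op 4: conn=31 S1=23 S2=41 S3=34 S4=62 blocked=[]
Op 5: conn=31 S1=23 S2=41 S3=34 S4=74 blocked=[]
Op 6: conn=16 S1=8 S2=41 S3=34 S4=74 blocked=[]
Op 7: conn=33 S1=8 S2=41 S3=34 S4=74 blocked=[]
Op 8: conn=33 S1=8 S2=55 S3=34 S4=74 blocked=[]
Op 9: conn=26 S1=8 S2=48 S3=34 S4=74 blocked=[]
Op 10: conn=42 S1=8 S2=48 S3=34 S4=74 blocked=[]
Op 11: conn=42 S1=8 S2=48 S3=34 S4=92 blocked=[]
Op 12: conn=68 S1=8 S2=48 S3=34 S4=92 blocked=[]
Op 13: conn=48 S1=-12 S2=48 S3=34 S4=92 blocked=[1]
Op 14: conn=33 S1=-12 S2=33 S3=34 S4=92 blocked=[1]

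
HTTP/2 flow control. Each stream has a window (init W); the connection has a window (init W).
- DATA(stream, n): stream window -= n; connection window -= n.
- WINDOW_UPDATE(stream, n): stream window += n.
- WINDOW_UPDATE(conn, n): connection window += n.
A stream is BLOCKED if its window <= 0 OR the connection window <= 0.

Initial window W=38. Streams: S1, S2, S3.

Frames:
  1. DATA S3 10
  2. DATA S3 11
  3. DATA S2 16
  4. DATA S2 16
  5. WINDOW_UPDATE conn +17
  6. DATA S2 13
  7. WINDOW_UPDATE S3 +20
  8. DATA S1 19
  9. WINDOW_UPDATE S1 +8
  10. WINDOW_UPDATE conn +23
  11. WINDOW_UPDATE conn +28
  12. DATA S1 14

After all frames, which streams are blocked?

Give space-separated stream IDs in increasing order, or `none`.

Op 1: conn=28 S1=38 S2=38 S3=28 blocked=[]
Op 2: conn=17 S1=38 S2=38 S3=17 blocked=[]
Op 3: conn=1 S1=38 S2=22 S3=17 blocked=[]
Op 4: conn=-15 S1=38 S2=6 S3=17 blocked=[1, 2, 3]
Op 5: conn=2 S1=38 S2=6 S3=17 blocked=[]
Op 6: conn=-11 S1=38 S2=-7 S3=17 blocked=[1, 2, 3]
Op 7: conn=-11 S1=38 S2=-7 S3=37 blocked=[1, 2, 3]
Op 8: conn=-30 S1=19 S2=-7 S3=37 blocked=[1, 2, 3]
Op 9: conn=-30 S1=27 S2=-7 S3=37 blocked=[1, 2, 3]
Op 10: conn=-7 S1=27 S2=-7 S3=37 blocked=[1, 2, 3]
Op 11: conn=21 S1=27 S2=-7 S3=37 blocked=[2]
Op 12: conn=7 S1=13 S2=-7 S3=37 blocked=[2]

Answer: S2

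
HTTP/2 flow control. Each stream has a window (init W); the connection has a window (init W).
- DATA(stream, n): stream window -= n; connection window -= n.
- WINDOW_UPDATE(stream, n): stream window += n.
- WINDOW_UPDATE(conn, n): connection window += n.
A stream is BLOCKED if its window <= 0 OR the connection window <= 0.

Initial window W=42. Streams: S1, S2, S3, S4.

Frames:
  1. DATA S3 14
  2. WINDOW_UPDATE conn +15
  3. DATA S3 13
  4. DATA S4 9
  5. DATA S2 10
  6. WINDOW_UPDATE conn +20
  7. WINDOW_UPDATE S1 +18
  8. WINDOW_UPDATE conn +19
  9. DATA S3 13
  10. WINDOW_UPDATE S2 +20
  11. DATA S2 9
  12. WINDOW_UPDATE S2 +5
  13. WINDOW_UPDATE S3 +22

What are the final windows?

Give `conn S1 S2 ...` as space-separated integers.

Op 1: conn=28 S1=42 S2=42 S3=28 S4=42 blocked=[]
Op 2: conn=43 S1=42 S2=42 S3=28 S4=42 blocked=[]
Op 3: conn=30 S1=42 S2=42 S3=15 S4=42 blocked=[]
Op 4: conn=21 S1=42 S2=42 S3=15 S4=33 blocked=[]
Op 5: conn=11 S1=42 S2=32 S3=15 S4=33 blocked=[]
Op 6: conn=31 S1=42 S2=32 S3=15 S4=33 blocked=[]
Op 7: conn=31 S1=60 S2=32 S3=15 S4=33 blocked=[]
Op 8: conn=50 S1=60 S2=32 S3=15 S4=33 blocked=[]
Op 9: conn=37 S1=60 S2=32 S3=2 S4=33 blocked=[]
Op 10: conn=37 S1=60 S2=52 S3=2 S4=33 blocked=[]
Op 11: conn=28 S1=60 S2=43 S3=2 S4=33 blocked=[]
Op 12: conn=28 S1=60 S2=48 S3=2 S4=33 blocked=[]
Op 13: conn=28 S1=60 S2=48 S3=24 S4=33 blocked=[]

Answer: 28 60 48 24 33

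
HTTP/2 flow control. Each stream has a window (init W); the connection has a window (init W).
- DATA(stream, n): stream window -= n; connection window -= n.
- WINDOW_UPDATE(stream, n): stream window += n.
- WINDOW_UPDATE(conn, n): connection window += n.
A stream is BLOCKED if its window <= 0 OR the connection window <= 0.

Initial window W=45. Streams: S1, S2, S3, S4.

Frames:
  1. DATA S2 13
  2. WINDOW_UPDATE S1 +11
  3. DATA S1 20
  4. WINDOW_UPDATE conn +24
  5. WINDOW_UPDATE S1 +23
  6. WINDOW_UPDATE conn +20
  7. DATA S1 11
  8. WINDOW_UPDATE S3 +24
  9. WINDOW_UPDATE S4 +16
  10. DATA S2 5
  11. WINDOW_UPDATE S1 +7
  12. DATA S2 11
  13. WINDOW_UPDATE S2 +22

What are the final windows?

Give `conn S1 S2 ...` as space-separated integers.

Answer: 29 55 38 69 61

Derivation:
Op 1: conn=32 S1=45 S2=32 S3=45 S4=45 blocked=[]
Op 2: conn=32 S1=56 S2=32 S3=45 S4=45 blocked=[]
Op 3: conn=12 S1=36 S2=32 S3=45 S4=45 blocked=[]
Op 4: conn=36 S1=36 S2=32 S3=45 S4=45 blocked=[]
Op 5: conn=36 S1=59 S2=32 S3=45 S4=45 blocked=[]
Op 6: conn=56 S1=59 S2=32 S3=45 S4=45 blocked=[]
Op 7: conn=45 S1=48 S2=32 S3=45 S4=45 blocked=[]
Op 8: conn=45 S1=48 S2=32 S3=69 S4=45 blocked=[]
Op 9: conn=45 S1=48 S2=32 S3=69 S4=61 blocked=[]
Op 10: conn=40 S1=48 S2=27 S3=69 S4=61 blocked=[]
Op 11: conn=40 S1=55 S2=27 S3=69 S4=61 blocked=[]
Op 12: conn=29 S1=55 S2=16 S3=69 S4=61 blocked=[]
Op 13: conn=29 S1=55 S2=38 S3=69 S4=61 blocked=[]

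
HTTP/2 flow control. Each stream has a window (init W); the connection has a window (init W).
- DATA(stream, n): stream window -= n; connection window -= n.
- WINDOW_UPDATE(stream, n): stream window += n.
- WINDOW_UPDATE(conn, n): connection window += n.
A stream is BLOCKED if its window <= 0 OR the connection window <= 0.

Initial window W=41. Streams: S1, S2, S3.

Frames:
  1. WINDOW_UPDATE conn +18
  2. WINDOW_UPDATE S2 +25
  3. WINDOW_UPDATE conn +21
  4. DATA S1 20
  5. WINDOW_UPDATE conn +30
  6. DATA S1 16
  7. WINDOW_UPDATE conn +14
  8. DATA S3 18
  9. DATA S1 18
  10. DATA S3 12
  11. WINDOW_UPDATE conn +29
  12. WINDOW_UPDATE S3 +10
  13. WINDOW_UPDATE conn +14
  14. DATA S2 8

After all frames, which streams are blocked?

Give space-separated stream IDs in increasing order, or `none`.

Answer: S1

Derivation:
Op 1: conn=59 S1=41 S2=41 S3=41 blocked=[]
Op 2: conn=59 S1=41 S2=66 S3=41 blocked=[]
Op 3: conn=80 S1=41 S2=66 S3=41 blocked=[]
Op 4: conn=60 S1=21 S2=66 S3=41 blocked=[]
Op 5: conn=90 S1=21 S2=66 S3=41 blocked=[]
Op 6: conn=74 S1=5 S2=66 S3=41 blocked=[]
Op 7: conn=88 S1=5 S2=66 S3=41 blocked=[]
Op 8: conn=70 S1=5 S2=66 S3=23 blocked=[]
Op 9: conn=52 S1=-13 S2=66 S3=23 blocked=[1]
Op 10: conn=40 S1=-13 S2=66 S3=11 blocked=[1]
Op 11: conn=69 S1=-13 S2=66 S3=11 blocked=[1]
Op 12: conn=69 S1=-13 S2=66 S3=21 blocked=[1]
Op 13: conn=83 S1=-13 S2=66 S3=21 blocked=[1]
Op 14: conn=75 S1=-13 S2=58 S3=21 blocked=[1]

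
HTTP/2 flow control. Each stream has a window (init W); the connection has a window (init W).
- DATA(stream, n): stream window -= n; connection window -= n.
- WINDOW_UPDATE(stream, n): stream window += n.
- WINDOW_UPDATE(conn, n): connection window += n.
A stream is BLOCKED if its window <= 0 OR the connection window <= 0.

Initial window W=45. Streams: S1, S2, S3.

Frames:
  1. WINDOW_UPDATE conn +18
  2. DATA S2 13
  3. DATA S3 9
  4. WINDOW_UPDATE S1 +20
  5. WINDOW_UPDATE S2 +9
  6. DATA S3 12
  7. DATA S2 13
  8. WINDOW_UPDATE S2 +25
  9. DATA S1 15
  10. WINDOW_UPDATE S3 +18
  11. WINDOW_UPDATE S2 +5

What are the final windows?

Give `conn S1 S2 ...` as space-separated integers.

Op 1: conn=63 S1=45 S2=45 S3=45 blocked=[]
Op 2: conn=50 S1=45 S2=32 S3=45 blocked=[]
Op 3: conn=41 S1=45 S2=32 S3=36 blocked=[]
Op 4: conn=41 S1=65 S2=32 S3=36 blocked=[]
Op 5: conn=41 S1=65 S2=41 S3=36 blocked=[]
Op 6: conn=29 S1=65 S2=41 S3=24 blocked=[]
Op 7: conn=16 S1=65 S2=28 S3=24 blocked=[]
Op 8: conn=16 S1=65 S2=53 S3=24 blocked=[]
Op 9: conn=1 S1=50 S2=53 S3=24 blocked=[]
Op 10: conn=1 S1=50 S2=53 S3=42 blocked=[]
Op 11: conn=1 S1=50 S2=58 S3=42 blocked=[]

Answer: 1 50 58 42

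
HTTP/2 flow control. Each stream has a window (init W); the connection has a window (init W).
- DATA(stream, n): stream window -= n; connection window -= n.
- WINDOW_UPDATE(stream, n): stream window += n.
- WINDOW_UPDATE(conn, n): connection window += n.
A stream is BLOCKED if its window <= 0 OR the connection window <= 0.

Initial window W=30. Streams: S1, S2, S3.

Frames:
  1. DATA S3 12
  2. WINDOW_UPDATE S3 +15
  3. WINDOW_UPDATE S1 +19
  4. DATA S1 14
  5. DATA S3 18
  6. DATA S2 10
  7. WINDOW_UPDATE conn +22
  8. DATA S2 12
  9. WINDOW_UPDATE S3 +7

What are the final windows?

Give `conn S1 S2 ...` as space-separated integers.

Op 1: conn=18 S1=30 S2=30 S3=18 blocked=[]
Op 2: conn=18 S1=30 S2=30 S3=33 blocked=[]
Op 3: conn=18 S1=49 S2=30 S3=33 blocked=[]
Op 4: conn=4 S1=35 S2=30 S3=33 blocked=[]
Op 5: conn=-14 S1=35 S2=30 S3=15 blocked=[1, 2, 3]
Op 6: conn=-24 S1=35 S2=20 S3=15 blocked=[1, 2, 3]
Op 7: conn=-2 S1=35 S2=20 S3=15 blocked=[1, 2, 3]
Op 8: conn=-14 S1=35 S2=8 S3=15 blocked=[1, 2, 3]
Op 9: conn=-14 S1=35 S2=8 S3=22 blocked=[1, 2, 3]

Answer: -14 35 8 22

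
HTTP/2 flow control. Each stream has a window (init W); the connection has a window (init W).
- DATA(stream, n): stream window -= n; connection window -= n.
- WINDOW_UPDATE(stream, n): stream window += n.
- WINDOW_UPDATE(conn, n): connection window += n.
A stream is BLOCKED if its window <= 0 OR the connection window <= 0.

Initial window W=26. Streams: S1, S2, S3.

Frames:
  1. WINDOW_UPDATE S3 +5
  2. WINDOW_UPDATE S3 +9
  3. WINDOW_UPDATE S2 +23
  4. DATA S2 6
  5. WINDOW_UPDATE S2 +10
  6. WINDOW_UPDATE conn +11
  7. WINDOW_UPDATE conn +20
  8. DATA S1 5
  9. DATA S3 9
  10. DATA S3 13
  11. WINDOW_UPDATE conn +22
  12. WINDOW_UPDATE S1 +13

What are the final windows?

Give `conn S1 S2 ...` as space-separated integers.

Op 1: conn=26 S1=26 S2=26 S3=31 blocked=[]
Op 2: conn=26 S1=26 S2=26 S3=40 blocked=[]
Op 3: conn=26 S1=26 S2=49 S3=40 blocked=[]
Op 4: conn=20 S1=26 S2=43 S3=40 blocked=[]
Op 5: conn=20 S1=26 S2=53 S3=40 blocked=[]
Op 6: conn=31 S1=26 S2=53 S3=40 blocked=[]
Op 7: conn=51 S1=26 S2=53 S3=40 blocked=[]
Op 8: conn=46 S1=21 S2=53 S3=40 blocked=[]
Op 9: conn=37 S1=21 S2=53 S3=31 blocked=[]
Op 10: conn=24 S1=21 S2=53 S3=18 blocked=[]
Op 11: conn=46 S1=21 S2=53 S3=18 blocked=[]
Op 12: conn=46 S1=34 S2=53 S3=18 blocked=[]

Answer: 46 34 53 18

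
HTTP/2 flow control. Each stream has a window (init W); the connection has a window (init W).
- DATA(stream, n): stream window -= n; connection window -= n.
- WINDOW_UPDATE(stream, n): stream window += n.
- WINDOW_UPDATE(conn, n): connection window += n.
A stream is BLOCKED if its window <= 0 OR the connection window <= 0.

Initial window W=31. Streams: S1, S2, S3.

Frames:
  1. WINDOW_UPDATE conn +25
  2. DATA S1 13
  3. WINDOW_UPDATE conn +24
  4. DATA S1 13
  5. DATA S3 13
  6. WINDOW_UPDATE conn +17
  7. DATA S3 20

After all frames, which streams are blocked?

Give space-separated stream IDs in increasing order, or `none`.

Answer: S3

Derivation:
Op 1: conn=56 S1=31 S2=31 S3=31 blocked=[]
Op 2: conn=43 S1=18 S2=31 S3=31 blocked=[]
Op 3: conn=67 S1=18 S2=31 S3=31 blocked=[]
Op 4: conn=54 S1=5 S2=31 S3=31 blocked=[]
Op 5: conn=41 S1=5 S2=31 S3=18 blocked=[]
Op 6: conn=58 S1=5 S2=31 S3=18 blocked=[]
Op 7: conn=38 S1=5 S2=31 S3=-2 blocked=[3]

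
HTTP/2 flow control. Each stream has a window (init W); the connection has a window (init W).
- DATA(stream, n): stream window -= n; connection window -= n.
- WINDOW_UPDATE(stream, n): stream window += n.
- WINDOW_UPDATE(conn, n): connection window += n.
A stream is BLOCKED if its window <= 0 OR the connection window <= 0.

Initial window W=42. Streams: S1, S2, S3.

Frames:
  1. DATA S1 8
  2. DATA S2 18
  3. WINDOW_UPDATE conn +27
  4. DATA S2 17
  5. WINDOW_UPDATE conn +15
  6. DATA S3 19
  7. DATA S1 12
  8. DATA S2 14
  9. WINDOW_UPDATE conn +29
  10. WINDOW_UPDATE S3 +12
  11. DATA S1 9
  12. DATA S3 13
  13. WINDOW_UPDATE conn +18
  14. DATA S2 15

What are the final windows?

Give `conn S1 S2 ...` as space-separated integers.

Answer: 6 13 -22 22

Derivation:
Op 1: conn=34 S1=34 S2=42 S3=42 blocked=[]
Op 2: conn=16 S1=34 S2=24 S3=42 blocked=[]
Op 3: conn=43 S1=34 S2=24 S3=42 blocked=[]
Op 4: conn=26 S1=34 S2=7 S3=42 blocked=[]
Op 5: conn=41 S1=34 S2=7 S3=42 blocked=[]
Op 6: conn=22 S1=34 S2=7 S3=23 blocked=[]
Op 7: conn=10 S1=22 S2=7 S3=23 blocked=[]
Op 8: conn=-4 S1=22 S2=-7 S3=23 blocked=[1, 2, 3]
Op 9: conn=25 S1=22 S2=-7 S3=23 blocked=[2]
Op 10: conn=25 S1=22 S2=-7 S3=35 blocked=[2]
Op 11: conn=16 S1=13 S2=-7 S3=35 blocked=[2]
Op 12: conn=3 S1=13 S2=-7 S3=22 blocked=[2]
Op 13: conn=21 S1=13 S2=-7 S3=22 blocked=[2]
Op 14: conn=6 S1=13 S2=-22 S3=22 blocked=[2]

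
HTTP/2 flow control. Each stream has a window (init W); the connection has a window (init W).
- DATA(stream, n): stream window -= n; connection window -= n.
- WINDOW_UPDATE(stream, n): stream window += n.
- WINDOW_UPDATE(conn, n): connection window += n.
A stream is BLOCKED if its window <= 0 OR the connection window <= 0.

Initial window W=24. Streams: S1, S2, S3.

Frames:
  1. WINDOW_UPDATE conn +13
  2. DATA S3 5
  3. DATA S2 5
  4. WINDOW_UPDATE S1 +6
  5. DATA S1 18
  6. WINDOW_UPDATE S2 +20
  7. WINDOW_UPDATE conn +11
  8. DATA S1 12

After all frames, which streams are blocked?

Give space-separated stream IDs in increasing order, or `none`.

Answer: S1

Derivation:
Op 1: conn=37 S1=24 S2=24 S3=24 blocked=[]
Op 2: conn=32 S1=24 S2=24 S3=19 blocked=[]
Op 3: conn=27 S1=24 S2=19 S3=19 blocked=[]
Op 4: conn=27 S1=30 S2=19 S3=19 blocked=[]
Op 5: conn=9 S1=12 S2=19 S3=19 blocked=[]
Op 6: conn=9 S1=12 S2=39 S3=19 blocked=[]
Op 7: conn=20 S1=12 S2=39 S3=19 blocked=[]
Op 8: conn=8 S1=0 S2=39 S3=19 blocked=[1]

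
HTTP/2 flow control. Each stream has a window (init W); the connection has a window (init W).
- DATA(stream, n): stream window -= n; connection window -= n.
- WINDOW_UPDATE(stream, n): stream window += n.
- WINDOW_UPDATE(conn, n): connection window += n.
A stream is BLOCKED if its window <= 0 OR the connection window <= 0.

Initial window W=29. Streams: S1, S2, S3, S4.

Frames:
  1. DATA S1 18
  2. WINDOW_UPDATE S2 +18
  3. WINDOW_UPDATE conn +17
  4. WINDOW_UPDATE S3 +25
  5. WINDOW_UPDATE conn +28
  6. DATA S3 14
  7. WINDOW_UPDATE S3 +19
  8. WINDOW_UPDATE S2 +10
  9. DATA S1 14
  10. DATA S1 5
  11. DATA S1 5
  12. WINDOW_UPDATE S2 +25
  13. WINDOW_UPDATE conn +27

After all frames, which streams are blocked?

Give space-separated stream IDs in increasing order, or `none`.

Op 1: conn=11 S1=11 S2=29 S3=29 S4=29 blocked=[]
Op 2: conn=11 S1=11 S2=47 S3=29 S4=29 blocked=[]
Op 3: conn=28 S1=11 S2=47 S3=29 S4=29 blocked=[]
Op 4: conn=28 S1=11 S2=47 S3=54 S4=29 blocked=[]
Op 5: conn=56 S1=11 S2=47 S3=54 S4=29 blocked=[]
Op 6: conn=42 S1=11 S2=47 S3=40 S4=29 blocked=[]
Op 7: conn=42 S1=11 S2=47 S3=59 S4=29 blocked=[]
Op 8: conn=42 S1=11 S2=57 S3=59 S4=29 blocked=[]
Op 9: conn=28 S1=-3 S2=57 S3=59 S4=29 blocked=[1]
Op 10: conn=23 S1=-8 S2=57 S3=59 S4=29 blocked=[1]
Op 11: conn=18 S1=-13 S2=57 S3=59 S4=29 blocked=[1]
Op 12: conn=18 S1=-13 S2=82 S3=59 S4=29 blocked=[1]
Op 13: conn=45 S1=-13 S2=82 S3=59 S4=29 blocked=[1]

Answer: S1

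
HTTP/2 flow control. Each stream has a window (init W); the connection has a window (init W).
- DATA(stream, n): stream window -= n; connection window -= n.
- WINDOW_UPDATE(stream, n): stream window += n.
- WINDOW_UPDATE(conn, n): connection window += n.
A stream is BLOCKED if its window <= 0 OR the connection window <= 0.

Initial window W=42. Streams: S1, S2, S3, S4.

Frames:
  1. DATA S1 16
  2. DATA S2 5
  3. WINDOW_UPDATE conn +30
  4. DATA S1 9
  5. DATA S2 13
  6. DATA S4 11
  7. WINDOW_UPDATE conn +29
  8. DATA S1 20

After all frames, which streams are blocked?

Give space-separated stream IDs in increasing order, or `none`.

Answer: S1

Derivation:
Op 1: conn=26 S1=26 S2=42 S3=42 S4=42 blocked=[]
Op 2: conn=21 S1=26 S2=37 S3=42 S4=42 blocked=[]
Op 3: conn=51 S1=26 S2=37 S3=42 S4=42 blocked=[]
Op 4: conn=42 S1=17 S2=37 S3=42 S4=42 blocked=[]
Op 5: conn=29 S1=17 S2=24 S3=42 S4=42 blocked=[]
Op 6: conn=18 S1=17 S2=24 S3=42 S4=31 blocked=[]
Op 7: conn=47 S1=17 S2=24 S3=42 S4=31 blocked=[]
Op 8: conn=27 S1=-3 S2=24 S3=42 S4=31 blocked=[1]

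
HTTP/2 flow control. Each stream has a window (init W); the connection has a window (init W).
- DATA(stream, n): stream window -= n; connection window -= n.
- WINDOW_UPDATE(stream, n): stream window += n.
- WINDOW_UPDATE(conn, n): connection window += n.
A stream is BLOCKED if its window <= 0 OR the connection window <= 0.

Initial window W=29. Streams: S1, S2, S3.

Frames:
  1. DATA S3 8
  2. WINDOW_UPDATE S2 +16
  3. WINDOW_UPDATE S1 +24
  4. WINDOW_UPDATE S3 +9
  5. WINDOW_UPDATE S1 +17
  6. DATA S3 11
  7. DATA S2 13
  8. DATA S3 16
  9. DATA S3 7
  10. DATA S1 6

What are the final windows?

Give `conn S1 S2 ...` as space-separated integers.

Answer: -32 64 32 -4

Derivation:
Op 1: conn=21 S1=29 S2=29 S3=21 blocked=[]
Op 2: conn=21 S1=29 S2=45 S3=21 blocked=[]
Op 3: conn=21 S1=53 S2=45 S3=21 blocked=[]
Op 4: conn=21 S1=53 S2=45 S3=30 blocked=[]
Op 5: conn=21 S1=70 S2=45 S3=30 blocked=[]
Op 6: conn=10 S1=70 S2=45 S3=19 blocked=[]
Op 7: conn=-3 S1=70 S2=32 S3=19 blocked=[1, 2, 3]
Op 8: conn=-19 S1=70 S2=32 S3=3 blocked=[1, 2, 3]
Op 9: conn=-26 S1=70 S2=32 S3=-4 blocked=[1, 2, 3]
Op 10: conn=-32 S1=64 S2=32 S3=-4 blocked=[1, 2, 3]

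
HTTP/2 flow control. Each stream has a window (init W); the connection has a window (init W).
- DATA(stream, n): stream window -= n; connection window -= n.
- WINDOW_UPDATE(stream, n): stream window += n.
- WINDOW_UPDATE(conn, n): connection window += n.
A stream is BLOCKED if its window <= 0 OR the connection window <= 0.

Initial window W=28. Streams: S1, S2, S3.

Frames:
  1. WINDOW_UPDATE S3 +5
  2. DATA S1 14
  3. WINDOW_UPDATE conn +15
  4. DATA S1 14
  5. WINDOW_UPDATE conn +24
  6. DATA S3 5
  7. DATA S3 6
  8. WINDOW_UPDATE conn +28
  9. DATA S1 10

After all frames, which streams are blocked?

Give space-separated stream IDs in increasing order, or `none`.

Op 1: conn=28 S1=28 S2=28 S3=33 blocked=[]
Op 2: conn=14 S1=14 S2=28 S3=33 blocked=[]
Op 3: conn=29 S1=14 S2=28 S3=33 blocked=[]
Op 4: conn=15 S1=0 S2=28 S3=33 blocked=[1]
Op 5: conn=39 S1=0 S2=28 S3=33 blocked=[1]
Op 6: conn=34 S1=0 S2=28 S3=28 blocked=[1]
Op 7: conn=28 S1=0 S2=28 S3=22 blocked=[1]
Op 8: conn=56 S1=0 S2=28 S3=22 blocked=[1]
Op 9: conn=46 S1=-10 S2=28 S3=22 blocked=[1]

Answer: S1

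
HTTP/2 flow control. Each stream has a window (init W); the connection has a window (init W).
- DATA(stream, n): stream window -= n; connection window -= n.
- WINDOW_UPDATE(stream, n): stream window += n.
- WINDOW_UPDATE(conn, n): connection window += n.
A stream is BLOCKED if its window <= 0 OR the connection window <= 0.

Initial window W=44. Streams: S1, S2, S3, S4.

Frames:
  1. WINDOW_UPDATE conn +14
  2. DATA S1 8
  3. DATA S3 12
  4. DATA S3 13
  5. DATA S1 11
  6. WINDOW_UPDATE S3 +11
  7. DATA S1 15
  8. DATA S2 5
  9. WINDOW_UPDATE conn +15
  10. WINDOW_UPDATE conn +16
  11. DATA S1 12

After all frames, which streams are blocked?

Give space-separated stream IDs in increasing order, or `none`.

Op 1: conn=58 S1=44 S2=44 S3=44 S4=44 blocked=[]
Op 2: conn=50 S1=36 S2=44 S3=44 S4=44 blocked=[]
Op 3: conn=38 S1=36 S2=44 S3=32 S4=44 blocked=[]
Op 4: conn=25 S1=36 S2=44 S3=19 S4=44 blocked=[]
Op 5: conn=14 S1=25 S2=44 S3=19 S4=44 blocked=[]
Op 6: conn=14 S1=25 S2=44 S3=30 S4=44 blocked=[]
Op 7: conn=-1 S1=10 S2=44 S3=30 S4=44 blocked=[1, 2, 3, 4]
Op 8: conn=-6 S1=10 S2=39 S3=30 S4=44 blocked=[1, 2, 3, 4]
Op 9: conn=9 S1=10 S2=39 S3=30 S4=44 blocked=[]
Op 10: conn=25 S1=10 S2=39 S3=30 S4=44 blocked=[]
Op 11: conn=13 S1=-2 S2=39 S3=30 S4=44 blocked=[1]

Answer: S1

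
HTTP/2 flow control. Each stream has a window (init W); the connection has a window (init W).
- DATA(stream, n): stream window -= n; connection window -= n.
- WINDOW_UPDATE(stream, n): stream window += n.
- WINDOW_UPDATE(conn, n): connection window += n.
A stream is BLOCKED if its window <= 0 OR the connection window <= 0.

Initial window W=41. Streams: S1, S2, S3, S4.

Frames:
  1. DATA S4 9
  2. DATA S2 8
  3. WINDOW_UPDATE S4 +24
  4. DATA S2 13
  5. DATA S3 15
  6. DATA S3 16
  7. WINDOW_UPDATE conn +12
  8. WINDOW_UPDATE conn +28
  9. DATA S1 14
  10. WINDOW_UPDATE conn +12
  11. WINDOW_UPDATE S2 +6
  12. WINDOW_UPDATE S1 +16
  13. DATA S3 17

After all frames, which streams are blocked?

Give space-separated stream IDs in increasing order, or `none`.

Answer: S3

Derivation:
Op 1: conn=32 S1=41 S2=41 S3=41 S4=32 blocked=[]
Op 2: conn=24 S1=41 S2=33 S3=41 S4=32 blocked=[]
Op 3: conn=24 S1=41 S2=33 S3=41 S4=56 blocked=[]
Op 4: conn=11 S1=41 S2=20 S3=41 S4=56 blocked=[]
Op 5: conn=-4 S1=41 S2=20 S3=26 S4=56 blocked=[1, 2, 3, 4]
Op 6: conn=-20 S1=41 S2=20 S3=10 S4=56 blocked=[1, 2, 3, 4]
Op 7: conn=-8 S1=41 S2=20 S3=10 S4=56 blocked=[1, 2, 3, 4]
Op 8: conn=20 S1=41 S2=20 S3=10 S4=56 blocked=[]
Op 9: conn=6 S1=27 S2=20 S3=10 S4=56 blocked=[]
Op 10: conn=18 S1=27 S2=20 S3=10 S4=56 blocked=[]
Op 11: conn=18 S1=27 S2=26 S3=10 S4=56 blocked=[]
Op 12: conn=18 S1=43 S2=26 S3=10 S4=56 blocked=[]
Op 13: conn=1 S1=43 S2=26 S3=-7 S4=56 blocked=[3]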